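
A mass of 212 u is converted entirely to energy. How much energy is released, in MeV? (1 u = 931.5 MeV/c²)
E = mc² = 1.975e5 MeV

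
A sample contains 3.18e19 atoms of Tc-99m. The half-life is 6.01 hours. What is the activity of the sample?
A = λN = 3.668e18 decays/hour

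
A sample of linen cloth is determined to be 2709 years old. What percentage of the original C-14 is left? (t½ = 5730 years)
N/N₀ = (1/2)^(t/t½) = 0.7206 = 72.1%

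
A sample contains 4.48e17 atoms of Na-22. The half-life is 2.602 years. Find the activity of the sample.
A = λN = 1.193e17 decays/year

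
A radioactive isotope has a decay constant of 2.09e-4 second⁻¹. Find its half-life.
t½ = ln(2)/λ = 3316 seconds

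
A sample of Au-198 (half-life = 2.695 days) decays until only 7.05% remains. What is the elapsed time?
t = t½ × log₂(N₀/N) = 10.31 days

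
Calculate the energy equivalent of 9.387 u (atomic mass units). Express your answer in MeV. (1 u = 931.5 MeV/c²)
E = mc² = 8744 MeV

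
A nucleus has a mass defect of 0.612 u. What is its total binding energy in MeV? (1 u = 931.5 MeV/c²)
B.E. = Δm × 931.5 = 570.1 MeV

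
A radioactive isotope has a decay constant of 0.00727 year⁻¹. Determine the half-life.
t½ = ln(2)/λ = 95.34 years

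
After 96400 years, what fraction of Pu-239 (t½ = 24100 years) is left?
N/N₀ = (1/2)^(t/t½) = 0.0625 = 6.25%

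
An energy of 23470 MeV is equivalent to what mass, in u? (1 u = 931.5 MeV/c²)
m = E/c² = 25.2 u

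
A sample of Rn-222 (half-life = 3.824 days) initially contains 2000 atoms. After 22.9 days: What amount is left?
N = N₀(1/2)^(t/t½) = 31.5 atoms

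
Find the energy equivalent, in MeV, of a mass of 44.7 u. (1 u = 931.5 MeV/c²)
E = mc² = 41640 MeV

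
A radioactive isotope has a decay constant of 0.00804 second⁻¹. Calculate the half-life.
t½ = ln(2)/λ = 86.21 seconds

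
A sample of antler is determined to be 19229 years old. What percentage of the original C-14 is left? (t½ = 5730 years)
N/N₀ = (1/2)^(t/t½) = 0.09768 = 9.77%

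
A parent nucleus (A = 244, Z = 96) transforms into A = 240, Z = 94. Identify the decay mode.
ΔA = -4, ΔZ = -2 ⇒ alpha decay (α)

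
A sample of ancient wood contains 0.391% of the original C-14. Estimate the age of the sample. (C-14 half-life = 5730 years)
Age = t½ × log₂(1/ratio) = 45830 years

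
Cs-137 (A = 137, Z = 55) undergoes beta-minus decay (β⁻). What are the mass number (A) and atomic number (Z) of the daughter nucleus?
Daughter: A = 137, Z = 56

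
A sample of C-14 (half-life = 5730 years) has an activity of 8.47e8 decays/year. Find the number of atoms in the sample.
N = A/λ = 7.002e12 atoms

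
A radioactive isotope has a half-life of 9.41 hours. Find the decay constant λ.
λ = ln(2)/t½ = 0.07366 hour⁻¹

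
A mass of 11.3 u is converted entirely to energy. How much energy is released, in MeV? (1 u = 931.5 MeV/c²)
E = mc² = 10530 MeV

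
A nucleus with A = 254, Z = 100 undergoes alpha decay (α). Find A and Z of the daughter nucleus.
Daughter: A = 250, Z = 98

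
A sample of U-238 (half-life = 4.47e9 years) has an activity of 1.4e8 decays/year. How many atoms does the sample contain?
N = A/λ = 9.028e17 atoms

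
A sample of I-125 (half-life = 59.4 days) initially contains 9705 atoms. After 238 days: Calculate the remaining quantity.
N = N₀(1/2)^(t/t½) = 603.7 atoms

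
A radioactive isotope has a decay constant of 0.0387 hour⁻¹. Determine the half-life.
t½ = ln(2)/λ = 17.91 hours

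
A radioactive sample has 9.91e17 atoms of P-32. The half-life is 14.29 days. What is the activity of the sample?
A = λN = 4.807e16 decays/day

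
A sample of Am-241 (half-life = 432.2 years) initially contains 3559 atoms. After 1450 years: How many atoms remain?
N = N₀(1/2)^(t/t½) = 347.9 atoms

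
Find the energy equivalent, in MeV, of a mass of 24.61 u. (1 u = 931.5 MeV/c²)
E = mc² = 22920 MeV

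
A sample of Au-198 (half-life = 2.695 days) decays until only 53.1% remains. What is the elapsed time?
t = t½ × log₂(N₀/N) = 2.461 days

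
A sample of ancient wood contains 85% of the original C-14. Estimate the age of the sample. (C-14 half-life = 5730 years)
Age = t½ × log₂(1/ratio) = 1343 years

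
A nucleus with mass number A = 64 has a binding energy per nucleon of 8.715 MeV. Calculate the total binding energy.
B.E. = 8.715 × 64 = 557.8 MeV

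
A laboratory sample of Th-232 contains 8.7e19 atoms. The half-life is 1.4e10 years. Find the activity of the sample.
A = λN = 4.307e9 decays/year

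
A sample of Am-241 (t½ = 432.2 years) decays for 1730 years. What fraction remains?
N/N₀ = (1/2)^(t/t½) = 0.06238 = 6.24%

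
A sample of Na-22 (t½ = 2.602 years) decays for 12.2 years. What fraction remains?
N/N₀ = (1/2)^(t/t½) = 0.03878 = 3.88%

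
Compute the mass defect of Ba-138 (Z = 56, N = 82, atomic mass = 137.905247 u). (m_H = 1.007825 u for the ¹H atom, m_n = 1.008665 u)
Δm = Z·m_H + N·m_n − M = 1.243 u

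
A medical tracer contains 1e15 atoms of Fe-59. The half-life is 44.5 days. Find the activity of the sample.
A = λN = 1.558e13 decays/day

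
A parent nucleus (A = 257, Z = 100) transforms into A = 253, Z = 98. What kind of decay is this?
ΔA = -4, ΔZ = -2 ⇒ alpha decay (α)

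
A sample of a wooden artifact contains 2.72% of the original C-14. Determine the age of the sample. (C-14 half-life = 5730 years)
Age = t½ × log₂(1/ratio) = 29800 years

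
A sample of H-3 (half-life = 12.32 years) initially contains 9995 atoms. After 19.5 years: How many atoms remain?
N = N₀(1/2)^(t/t½) = 3337 atoms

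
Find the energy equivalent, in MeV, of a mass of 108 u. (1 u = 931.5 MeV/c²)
E = mc² = 1.006e5 MeV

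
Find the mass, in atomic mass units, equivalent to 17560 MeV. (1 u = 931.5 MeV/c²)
m = E/c² = 18.85 u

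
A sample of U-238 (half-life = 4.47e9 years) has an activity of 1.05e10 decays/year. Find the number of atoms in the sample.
N = A/λ = 6.771e19 atoms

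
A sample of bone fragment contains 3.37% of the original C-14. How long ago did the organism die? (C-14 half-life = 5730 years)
Age = t½ × log₂(1/ratio) = 28030 years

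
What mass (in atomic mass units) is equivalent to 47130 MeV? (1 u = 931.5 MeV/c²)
m = E/c² = 50.6 u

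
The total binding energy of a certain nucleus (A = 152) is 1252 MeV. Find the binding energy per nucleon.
B.E./A = 1252/152 = 8.237 MeV/nucleon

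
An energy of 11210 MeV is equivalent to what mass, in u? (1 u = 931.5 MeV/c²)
m = E/c² = 12.03 u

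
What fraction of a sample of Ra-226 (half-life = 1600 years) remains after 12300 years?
N/N₀ = (1/2)^(t/t½) = 0.004851 = 0.485%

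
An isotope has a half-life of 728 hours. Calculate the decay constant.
λ = ln(2)/t½ = 9.521e-4 hour⁻¹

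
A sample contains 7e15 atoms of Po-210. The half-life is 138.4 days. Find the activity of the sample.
A = λN = 3.506e13 decays/day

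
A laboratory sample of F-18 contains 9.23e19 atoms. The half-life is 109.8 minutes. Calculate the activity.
A = λN = 5.827e17 decays/minute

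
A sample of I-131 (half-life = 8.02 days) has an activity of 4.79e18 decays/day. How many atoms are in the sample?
N = A/λ = 5.542e19 atoms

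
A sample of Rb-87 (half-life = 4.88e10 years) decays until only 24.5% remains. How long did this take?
t = t½ × log₂(N₀/N) = 9.902e10 years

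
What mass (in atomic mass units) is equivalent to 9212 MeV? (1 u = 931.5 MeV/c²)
m = E/c² = 9.889 u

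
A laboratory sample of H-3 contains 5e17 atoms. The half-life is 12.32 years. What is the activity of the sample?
A = λN = 2.813e16 decays/year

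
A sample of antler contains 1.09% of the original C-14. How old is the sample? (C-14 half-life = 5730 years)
Age = t½ × log₂(1/ratio) = 37360 years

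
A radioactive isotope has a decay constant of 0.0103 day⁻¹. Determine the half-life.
t½ = ln(2)/λ = 67.3 days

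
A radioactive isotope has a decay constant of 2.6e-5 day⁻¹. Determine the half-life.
t½ = ln(2)/λ = 26660 days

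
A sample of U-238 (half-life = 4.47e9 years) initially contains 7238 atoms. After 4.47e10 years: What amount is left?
N = N₀(1/2)^(t/t½) = 7.068 atoms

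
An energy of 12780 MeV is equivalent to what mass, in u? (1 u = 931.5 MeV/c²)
m = E/c² = 13.72 u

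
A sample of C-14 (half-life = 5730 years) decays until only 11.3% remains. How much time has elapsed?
t = t½ × log₂(N₀/N) = 18020 years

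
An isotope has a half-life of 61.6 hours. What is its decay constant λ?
λ = ln(2)/t½ = 0.01125 hour⁻¹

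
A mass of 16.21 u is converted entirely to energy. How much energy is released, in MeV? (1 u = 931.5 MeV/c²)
E = mc² = 15100 MeV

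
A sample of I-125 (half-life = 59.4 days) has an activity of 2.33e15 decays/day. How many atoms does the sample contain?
N = A/λ = 1.997e17 atoms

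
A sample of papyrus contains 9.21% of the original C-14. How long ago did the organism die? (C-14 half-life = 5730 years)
Age = t½ × log₂(1/ratio) = 19710 years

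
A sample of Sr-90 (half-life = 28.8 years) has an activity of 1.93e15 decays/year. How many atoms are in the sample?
N = A/λ = 8.019e16 atoms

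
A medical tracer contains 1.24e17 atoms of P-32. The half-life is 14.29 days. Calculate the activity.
A = λN = 6.015e15 decays/day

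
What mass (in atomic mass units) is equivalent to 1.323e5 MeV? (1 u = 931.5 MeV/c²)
m = E/c² = 142 u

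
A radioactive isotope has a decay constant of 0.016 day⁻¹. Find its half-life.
t½ = ln(2)/λ = 43.32 days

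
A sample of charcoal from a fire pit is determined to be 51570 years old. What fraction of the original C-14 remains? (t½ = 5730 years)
N/N₀ = (1/2)^(t/t½) = 0.001953 = 0.195%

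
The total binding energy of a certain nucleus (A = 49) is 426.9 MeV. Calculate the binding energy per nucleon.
B.E./A = 426.9/49 = 8.712 MeV/nucleon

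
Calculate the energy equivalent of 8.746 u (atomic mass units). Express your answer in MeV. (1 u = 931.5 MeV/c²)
E = mc² = 8147 MeV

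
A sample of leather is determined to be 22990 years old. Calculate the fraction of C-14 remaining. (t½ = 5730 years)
N/N₀ = (1/2)^(t/t½) = 0.06197 = 6.2%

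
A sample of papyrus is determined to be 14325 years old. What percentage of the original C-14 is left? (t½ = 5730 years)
N/N₀ = (1/2)^(t/t½) = 0.1768 = 17.7%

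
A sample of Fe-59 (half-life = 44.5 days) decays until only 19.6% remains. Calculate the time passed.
t = t½ × log₂(N₀/N) = 104.6 days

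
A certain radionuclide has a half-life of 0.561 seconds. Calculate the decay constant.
λ = ln(2)/t½ = 1.236 second⁻¹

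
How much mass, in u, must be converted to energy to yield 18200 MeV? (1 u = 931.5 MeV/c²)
m = E/c² = 19.54 u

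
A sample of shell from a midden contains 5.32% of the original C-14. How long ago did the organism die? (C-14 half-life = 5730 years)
Age = t½ × log₂(1/ratio) = 24250 years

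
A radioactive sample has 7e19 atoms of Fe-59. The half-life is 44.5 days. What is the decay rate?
A = λN = 1.09e18 decays/day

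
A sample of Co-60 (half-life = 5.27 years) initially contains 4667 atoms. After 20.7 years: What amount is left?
N = N₀(1/2)^(t/t½) = 306.6 atoms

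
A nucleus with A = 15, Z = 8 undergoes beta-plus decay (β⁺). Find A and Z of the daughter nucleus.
Daughter: A = 15, Z = 7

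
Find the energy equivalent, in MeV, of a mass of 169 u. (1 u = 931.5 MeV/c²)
E = mc² = 1.574e5 MeV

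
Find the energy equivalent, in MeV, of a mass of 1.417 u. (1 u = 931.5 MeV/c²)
E = mc² = 1320 MeV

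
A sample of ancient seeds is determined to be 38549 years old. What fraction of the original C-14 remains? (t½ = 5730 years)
N/N₀ = (1/2)^(t/t½) = 0.009436 = 0.944%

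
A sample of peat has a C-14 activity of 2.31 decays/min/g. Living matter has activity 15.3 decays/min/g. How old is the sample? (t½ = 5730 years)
Age = t½ × log₂(A₀/A) = 15630 years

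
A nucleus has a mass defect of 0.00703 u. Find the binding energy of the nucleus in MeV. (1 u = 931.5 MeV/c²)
B.E. = Δm × 931.5 = 6.548 MeV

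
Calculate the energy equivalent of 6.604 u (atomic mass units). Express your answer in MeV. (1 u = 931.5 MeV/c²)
E = mc² = 6152 MeV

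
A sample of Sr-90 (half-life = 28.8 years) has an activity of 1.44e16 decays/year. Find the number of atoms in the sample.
N = A/λ = 5.983e17 atoms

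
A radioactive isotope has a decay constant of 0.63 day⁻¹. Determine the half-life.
t½ = ln(2)/λ = 1.1 days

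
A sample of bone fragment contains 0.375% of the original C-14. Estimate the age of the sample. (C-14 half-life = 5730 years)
Age = t½ × log₂(1/ratio) = 46180 years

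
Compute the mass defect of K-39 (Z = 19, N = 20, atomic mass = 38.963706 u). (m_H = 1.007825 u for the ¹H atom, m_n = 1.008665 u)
Δm = Z·m_H + N·m_n − M = 0.3583 u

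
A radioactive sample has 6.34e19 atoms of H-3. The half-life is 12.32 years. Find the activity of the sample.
A = λN = 3.567e18 decays/year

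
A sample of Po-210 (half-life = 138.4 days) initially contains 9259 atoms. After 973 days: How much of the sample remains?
N = N₀(1/2)^(t/t½) = 70.83 atoms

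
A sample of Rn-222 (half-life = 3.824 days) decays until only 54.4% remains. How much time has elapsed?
t = t½ × log₂(N₀/N) = 3.359 days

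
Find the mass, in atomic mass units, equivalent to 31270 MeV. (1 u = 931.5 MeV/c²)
m = E/c² = 33.57 u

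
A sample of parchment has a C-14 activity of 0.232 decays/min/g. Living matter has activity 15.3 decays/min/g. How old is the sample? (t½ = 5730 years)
Age = t½ × log₂(A₀/A) = 34630 years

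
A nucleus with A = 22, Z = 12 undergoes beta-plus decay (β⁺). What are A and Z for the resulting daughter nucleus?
Daughter: A = 22, Z = 11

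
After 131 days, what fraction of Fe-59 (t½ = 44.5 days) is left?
N/N₀ = (1/2)^(t/t½) = 0.13 = 13%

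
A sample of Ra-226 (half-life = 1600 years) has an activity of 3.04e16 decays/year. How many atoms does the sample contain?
N = A/λ = 7.017e19 atoms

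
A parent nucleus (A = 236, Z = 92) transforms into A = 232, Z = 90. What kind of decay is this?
ΔA = -4, ΔZ = -2 ⇒ alpha decay (α)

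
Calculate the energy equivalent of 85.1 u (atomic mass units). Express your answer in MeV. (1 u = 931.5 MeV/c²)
E = mc² = 79270 MeV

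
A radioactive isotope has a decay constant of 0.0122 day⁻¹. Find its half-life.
t½ = ln(2)/λ = 56.82 days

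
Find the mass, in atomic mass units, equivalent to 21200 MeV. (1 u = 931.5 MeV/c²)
m = E/c² = 22.76 u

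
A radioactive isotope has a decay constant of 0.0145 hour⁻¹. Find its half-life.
t½ = ln(2)/λ = 47.8 hours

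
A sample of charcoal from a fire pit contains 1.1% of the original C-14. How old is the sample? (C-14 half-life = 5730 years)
Age = t½ × log₂(1/ratio) = 37280 years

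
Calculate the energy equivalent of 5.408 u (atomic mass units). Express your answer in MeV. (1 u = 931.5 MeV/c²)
E = mc² = 5038 MeV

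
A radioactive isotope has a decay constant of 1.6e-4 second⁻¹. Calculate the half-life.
t½ = ln(2)/λ = 4332 seconds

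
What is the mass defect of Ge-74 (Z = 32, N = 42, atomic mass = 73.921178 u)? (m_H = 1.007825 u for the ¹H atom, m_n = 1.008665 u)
Δm = Z·m_H + N·m_n − M = 0.6932 u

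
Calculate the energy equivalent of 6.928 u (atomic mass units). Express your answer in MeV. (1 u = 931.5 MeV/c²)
E = mc² = 6453 MeV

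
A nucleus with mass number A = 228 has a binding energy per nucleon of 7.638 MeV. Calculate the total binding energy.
B.E. = 7.638 × 228 = 1741 MeV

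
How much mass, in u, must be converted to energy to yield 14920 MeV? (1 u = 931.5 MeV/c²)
m = E/c² = 16.02 u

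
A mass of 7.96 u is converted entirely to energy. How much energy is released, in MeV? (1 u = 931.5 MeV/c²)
E = mc² = 7415 MeV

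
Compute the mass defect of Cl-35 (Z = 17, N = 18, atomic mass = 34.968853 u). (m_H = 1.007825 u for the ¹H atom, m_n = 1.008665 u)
Δm = Z·m_H + N·m_n − M = 0.3201 u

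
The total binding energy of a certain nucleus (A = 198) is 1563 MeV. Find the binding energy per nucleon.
B.E./A = 1563/198 = 7.894 MeV/nucleon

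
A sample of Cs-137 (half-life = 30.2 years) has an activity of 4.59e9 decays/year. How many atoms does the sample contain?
N = A/λ = 2e11 atoms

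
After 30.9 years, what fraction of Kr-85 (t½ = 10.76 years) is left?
N/N₀ = (1/2)^(t/t½) = 0.1366 = 13.7%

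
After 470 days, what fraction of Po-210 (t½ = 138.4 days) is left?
N/N₀ = (1/2)^(t/t½) = 0.095 = 9.5%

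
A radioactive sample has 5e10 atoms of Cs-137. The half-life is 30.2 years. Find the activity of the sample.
A = λN = 1.148e9 decays/year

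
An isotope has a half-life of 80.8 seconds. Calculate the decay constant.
λ = ln(2)/t½ = 0.008579 second⁻¹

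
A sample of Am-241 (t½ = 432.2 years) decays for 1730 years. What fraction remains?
N/N₀ = (1/2)^(t/t½) = 0.06238 = 6.24%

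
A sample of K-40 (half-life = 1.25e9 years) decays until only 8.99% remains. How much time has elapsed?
t = t½ × log₂(N₀/N) = 4.344e9 years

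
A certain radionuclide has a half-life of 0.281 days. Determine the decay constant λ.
λ = ln(2)/t½ = 2.467 day⁻¹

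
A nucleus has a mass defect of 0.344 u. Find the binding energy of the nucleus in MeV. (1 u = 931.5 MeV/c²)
B.E. = Δm × 931.5 = 320.4 MeV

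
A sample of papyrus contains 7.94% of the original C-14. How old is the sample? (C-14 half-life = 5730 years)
Age = t½ × log₂(1/ratio) = 20940 years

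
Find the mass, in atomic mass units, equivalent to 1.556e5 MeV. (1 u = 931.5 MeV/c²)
m = E/c² = 167 u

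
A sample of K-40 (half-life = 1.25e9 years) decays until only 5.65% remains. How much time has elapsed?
t = t½ × log₂(N₀/N) = 5.182e9 years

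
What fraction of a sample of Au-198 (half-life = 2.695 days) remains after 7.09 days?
N/N₀ = (1/2)^(t/t½) = 0.1615 = 16.1%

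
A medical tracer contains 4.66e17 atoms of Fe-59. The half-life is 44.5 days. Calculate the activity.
A = λN = 7.259e15 decays/day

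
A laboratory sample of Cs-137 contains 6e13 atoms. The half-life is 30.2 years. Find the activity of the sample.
A = λN = 1.377e12 decays/year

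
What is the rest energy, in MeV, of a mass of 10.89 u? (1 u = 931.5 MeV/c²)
E = mc² = 10140 MeV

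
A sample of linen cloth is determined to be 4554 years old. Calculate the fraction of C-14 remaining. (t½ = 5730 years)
N/N₀ = (1/2)^(t/t½) = 0.5764 = 57.6%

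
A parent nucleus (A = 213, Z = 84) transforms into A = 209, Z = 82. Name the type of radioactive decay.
ΔA = -4, ΔZ = -2 ⇒ alpha decay (α)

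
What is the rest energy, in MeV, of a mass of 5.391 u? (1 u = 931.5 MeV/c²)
E = mc² = 5022 MeV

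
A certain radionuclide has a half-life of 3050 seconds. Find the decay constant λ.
λ = ln(2)/t½ = 2.273e-4 second⁻¹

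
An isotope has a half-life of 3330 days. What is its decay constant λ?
λ = ln(2)/t½ = 2.082e-4 day⁻¹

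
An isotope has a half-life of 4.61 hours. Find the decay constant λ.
λ = ln(2)/t½ = 0.1504 hour⁻¹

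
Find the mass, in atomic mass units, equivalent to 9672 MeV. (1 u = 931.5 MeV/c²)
m = E/c² = 10.38 u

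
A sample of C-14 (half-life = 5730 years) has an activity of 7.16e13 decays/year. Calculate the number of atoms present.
N = A/λ = 5.919e17 atoms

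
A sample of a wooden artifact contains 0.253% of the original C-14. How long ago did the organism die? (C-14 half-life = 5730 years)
Age = t½ × log₂(1/ratio) = 49430 years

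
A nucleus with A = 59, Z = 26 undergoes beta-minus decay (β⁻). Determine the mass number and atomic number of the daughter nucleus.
Daughter: A = 59, Z = 27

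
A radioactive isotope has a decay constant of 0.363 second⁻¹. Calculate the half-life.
t½ = ln(2)/λ = 1.909 seconds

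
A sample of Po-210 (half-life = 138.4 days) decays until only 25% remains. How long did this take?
t = t½ × log₂(N₀/N) = 276.8 days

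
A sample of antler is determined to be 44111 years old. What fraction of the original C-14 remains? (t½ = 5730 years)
N/N₀ = (1/2)^(t/t½) = 0.004815 = 0.481%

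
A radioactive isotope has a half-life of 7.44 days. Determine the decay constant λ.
λ = ln(2)/t½ = 0.09316 day⁻¹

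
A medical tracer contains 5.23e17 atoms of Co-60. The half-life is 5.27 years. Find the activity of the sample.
A = λN = 6.879e16 decays/year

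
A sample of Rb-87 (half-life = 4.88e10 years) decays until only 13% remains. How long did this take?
t = t½ × log₂(N₀/N) = 1.436e11 years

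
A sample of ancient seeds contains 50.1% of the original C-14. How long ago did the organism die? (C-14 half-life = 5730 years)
Age = t½ × log₂(1/ratio) = 5713 years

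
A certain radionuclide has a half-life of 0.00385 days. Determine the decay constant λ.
λ = ln(2)/t½ = 180 day⁻¹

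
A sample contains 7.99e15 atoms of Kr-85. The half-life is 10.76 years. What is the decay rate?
A = λN = 5.147e14 decays/year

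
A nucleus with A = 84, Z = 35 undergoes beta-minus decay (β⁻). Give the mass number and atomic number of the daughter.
Daughter: A = 84, Z = 36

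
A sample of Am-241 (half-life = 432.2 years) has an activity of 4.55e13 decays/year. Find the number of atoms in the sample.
N = A/λ = 2.837e16 atoms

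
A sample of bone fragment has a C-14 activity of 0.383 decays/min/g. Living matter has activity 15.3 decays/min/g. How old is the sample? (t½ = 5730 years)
Age = t½ × log₂(A₀/A) = 30480 years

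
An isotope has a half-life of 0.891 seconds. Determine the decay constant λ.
λ = ln(2)/t½ = 0.7779 second⁻¹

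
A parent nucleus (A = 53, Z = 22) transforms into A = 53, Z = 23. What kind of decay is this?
ΔA = 0, ΔZ = +1 ⇒ beta-minus decay (β⁻)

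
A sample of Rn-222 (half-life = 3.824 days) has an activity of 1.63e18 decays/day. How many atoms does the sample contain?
N = A/λ = 8.992e18 atoms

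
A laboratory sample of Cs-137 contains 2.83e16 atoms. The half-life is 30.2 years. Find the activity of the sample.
A = λN = 6.495e14 decays/year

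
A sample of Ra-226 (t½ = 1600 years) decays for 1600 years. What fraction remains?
N/N₀ = (1/2)^(t/t½) = 0.5 = 50%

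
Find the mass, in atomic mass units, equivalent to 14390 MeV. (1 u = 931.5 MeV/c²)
m = E/c² = 15.45 u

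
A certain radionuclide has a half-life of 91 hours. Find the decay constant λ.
λ = ln(2)/t½ = 0.007617 hour⁻¹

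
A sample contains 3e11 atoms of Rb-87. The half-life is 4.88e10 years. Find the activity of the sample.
A = λN = 4.261 decays/year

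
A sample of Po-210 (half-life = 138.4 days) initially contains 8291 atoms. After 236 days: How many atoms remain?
N = N₀(1/2)^(t/t½) = 2543 atoms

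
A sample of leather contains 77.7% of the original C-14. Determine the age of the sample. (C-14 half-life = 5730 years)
Age = t½ × log₂(1/ratio) = 2086 years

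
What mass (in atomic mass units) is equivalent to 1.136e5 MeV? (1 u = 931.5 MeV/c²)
m = E/c² = 122 u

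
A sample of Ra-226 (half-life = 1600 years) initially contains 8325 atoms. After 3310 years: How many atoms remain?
N = N₀(1/2)^(t/t½) = 1984 atoms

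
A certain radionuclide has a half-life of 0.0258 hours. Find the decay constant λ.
λ = ln(2)/t½ = 26.87 hour⁻¹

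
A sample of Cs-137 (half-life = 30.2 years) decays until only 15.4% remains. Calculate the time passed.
t = t½ × log₂(N₀/N) = 81.51 years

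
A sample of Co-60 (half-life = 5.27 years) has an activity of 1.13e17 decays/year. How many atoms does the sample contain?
N = A/λ = 8.591e17 atoms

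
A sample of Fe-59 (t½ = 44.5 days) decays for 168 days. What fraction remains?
N/N₀ = (1/2)^(t/t½) = 0.07303 = 7.3%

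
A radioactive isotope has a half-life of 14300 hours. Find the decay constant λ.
λ = ln(2)/t½ = 4.847e-5 hour⁻¹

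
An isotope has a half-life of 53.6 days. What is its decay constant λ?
λ = ln(2)/t½ = 0.01293 day⁻¹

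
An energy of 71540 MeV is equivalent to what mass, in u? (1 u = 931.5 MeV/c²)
m = E/c² = 76.8 u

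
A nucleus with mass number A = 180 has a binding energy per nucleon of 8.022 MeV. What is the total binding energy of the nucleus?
B.E. = 8.022 × 180 = 1444 MeV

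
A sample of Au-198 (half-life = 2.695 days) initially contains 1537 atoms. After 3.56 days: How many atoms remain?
N = N₀(1/2)^(t/t½) = 615.2 atoms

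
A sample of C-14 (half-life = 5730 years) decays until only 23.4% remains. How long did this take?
t = t½ × log₂(N₀/N) = 12010 years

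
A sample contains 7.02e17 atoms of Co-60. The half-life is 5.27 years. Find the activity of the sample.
A = λN = 9.233e16 decays/year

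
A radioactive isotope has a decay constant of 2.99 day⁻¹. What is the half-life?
t½ = ln(2)/λ = 0.2318 days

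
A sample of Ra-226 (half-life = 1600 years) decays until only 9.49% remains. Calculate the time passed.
t = t½ × log₂(N₀/N) = 5436 years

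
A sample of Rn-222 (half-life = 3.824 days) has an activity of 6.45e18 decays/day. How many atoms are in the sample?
N = A/λ = 3.558e19 atoms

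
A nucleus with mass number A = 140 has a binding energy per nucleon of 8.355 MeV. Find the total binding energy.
B.E. = 8.355 × 140 = 1170 MeV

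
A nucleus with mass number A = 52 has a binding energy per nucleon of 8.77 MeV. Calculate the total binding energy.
B.E. = 8.77 × 52 = 456 MeV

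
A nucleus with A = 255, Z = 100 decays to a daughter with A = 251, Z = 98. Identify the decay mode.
ΔA = -4, ΔZ = -2 ⇒ alpha decay (α)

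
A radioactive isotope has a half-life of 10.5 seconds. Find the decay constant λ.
λ = ln(2)/t½ = 0.06601 second⁻¹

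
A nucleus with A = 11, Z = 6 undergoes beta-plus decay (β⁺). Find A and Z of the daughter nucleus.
Daughter: A = 11, Z = 5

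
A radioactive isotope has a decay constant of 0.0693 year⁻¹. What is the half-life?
t½ = ln(2)/λ = 10 years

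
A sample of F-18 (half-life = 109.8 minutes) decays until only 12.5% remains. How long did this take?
t = t½ × log₂(N₀/N) = 329.4 minutes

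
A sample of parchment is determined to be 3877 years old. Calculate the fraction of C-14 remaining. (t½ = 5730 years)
N/N₀ = (1/2)^(t/t½) = 0.6256 = 62.6%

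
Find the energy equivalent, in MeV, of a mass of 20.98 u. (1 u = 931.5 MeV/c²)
E = mc² = 19540 MeV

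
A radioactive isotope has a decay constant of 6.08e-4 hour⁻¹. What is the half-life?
t½ = ln(2)/λ = 1140 hours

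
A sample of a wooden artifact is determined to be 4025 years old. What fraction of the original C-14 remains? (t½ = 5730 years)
N/N₀ = (1/2)^(t/t½) = 0.6145 = 61.5%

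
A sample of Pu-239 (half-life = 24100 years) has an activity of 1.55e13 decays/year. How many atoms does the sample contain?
N = A/λ = 5.389e17 atoms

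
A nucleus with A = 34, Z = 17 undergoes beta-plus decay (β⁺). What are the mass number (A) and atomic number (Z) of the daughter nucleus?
Daughter: A = 34, Z = 16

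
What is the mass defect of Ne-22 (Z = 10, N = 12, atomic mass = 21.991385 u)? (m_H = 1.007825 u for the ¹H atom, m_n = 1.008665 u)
Δm = Z·m_H + N·m_n − M = 0.1908 u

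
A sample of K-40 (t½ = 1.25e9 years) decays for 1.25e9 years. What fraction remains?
N/N₀ = (1/2)^(t/t½) = 0.5 = 50%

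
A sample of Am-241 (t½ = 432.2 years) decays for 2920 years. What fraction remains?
N/N₀ = (1/2)^(t/t½) = 0.009251 = 0.925%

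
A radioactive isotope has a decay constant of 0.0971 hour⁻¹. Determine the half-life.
t½ = ln(2)/λ = 7.138 hours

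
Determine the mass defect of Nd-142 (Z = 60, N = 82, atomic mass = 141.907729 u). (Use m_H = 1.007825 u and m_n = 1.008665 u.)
Δm = Z·m_H + N·m_n − M = 1.272 u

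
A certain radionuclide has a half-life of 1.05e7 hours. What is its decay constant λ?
λ = ln(2)/t½ = 6.601e-8 hour⁻¹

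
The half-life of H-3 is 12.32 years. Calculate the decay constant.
λ = ln(2)/t½ = 0.05626 year⁻¹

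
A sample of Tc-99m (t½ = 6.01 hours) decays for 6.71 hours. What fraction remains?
N/N₀ = (1/2)^(t/t½) = 0.4612 = 46.1%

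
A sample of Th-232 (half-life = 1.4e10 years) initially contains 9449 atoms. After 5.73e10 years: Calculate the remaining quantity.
N = N₀(1/2)^(t/t½) = 553.7 atoms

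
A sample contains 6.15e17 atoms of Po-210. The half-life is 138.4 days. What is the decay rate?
A = λN = 3.08e15 decays/day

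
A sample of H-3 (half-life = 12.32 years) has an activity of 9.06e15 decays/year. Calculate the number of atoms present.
N = A/λ = 1.61e17 atoms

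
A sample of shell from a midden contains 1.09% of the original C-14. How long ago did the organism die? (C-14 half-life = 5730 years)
Age = t½ × log₂(1/ratio) = 37360 years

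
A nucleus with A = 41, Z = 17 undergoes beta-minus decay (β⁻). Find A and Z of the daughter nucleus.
Daughter: A = 41, Z = 18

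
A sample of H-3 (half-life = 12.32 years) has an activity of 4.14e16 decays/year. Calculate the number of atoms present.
N = A/λ = 7.358e17 atoms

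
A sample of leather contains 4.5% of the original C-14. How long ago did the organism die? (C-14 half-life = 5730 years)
Age = t½ × log₂(1/ratio) = 25640 years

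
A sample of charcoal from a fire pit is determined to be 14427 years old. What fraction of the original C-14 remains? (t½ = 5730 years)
N/N₀ = (1/2)^(t/t½) = 0.1746 = 17.5%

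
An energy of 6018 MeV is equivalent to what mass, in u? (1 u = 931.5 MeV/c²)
m = E/c² = 6.461 u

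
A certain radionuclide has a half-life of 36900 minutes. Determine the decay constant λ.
λ = ln(2)/t½ = 1.878e-5 minute⁻¹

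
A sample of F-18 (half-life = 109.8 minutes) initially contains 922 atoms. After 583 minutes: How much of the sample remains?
N = N₀(1/2)^(t/t½) = 23.25 atoms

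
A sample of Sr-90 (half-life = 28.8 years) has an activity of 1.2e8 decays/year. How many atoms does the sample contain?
N = A/λ = 4.986e9 atoms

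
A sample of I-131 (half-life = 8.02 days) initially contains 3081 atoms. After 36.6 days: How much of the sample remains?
N = N₀(1/2)^(t/t½) = 130.3 atoms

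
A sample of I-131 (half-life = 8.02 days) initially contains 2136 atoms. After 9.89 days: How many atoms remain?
N = N₀(1/2)^(t/t½) = 908.6 atoms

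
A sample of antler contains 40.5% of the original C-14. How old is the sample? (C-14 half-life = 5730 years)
Age = t½ × log₂(1/ratio) = 7472 years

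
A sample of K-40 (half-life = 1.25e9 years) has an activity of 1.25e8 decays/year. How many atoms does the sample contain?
N = A/λ = 2.254e17 atoms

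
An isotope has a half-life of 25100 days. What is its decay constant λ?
λ = ln(2)/t½ = 2.762e-5 day⁻¹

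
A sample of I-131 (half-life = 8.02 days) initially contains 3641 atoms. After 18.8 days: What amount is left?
N = N₀(1/2)^(t/t½) = 717.1 atoms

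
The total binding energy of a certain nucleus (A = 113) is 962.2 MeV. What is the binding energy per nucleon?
B.E./A = 962.2/113 = 8.515 MeV/nucleon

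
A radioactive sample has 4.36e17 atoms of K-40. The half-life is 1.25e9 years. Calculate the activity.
A = λN = 2.418e8 decays/year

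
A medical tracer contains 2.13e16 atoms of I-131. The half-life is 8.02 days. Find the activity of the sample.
A = λN = 1.841e15 decays/day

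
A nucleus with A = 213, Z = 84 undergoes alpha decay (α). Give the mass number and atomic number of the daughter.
Daughter: A = 209, Z = 82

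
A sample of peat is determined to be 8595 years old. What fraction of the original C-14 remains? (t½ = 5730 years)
N/N₀ = (1/2)^(t/t½) = 0.3536 = 35.4%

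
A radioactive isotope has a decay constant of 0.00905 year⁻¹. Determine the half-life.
t½ = ln(2)/λ = 76.59 years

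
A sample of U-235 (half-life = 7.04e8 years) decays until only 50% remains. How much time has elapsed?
t = t½ × log₂(N₀/N) = 7.04e8 years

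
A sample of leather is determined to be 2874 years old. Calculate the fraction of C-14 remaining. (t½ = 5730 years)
N/N₀ = (1/2)^(t/t½) = 0.7063 = 70.6%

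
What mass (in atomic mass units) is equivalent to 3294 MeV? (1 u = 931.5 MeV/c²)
m = E/c² = 3.536 u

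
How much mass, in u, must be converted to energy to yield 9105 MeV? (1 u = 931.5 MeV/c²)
m = E/c² = 9.775 u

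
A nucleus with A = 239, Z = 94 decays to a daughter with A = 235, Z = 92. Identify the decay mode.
ΔA = -4, ΔZ = -2 ⇒ alpha decay (α)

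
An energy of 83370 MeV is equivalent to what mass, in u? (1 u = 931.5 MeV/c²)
m = E/c² = 89.5 u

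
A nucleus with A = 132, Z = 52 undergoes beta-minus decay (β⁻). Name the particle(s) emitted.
β⁻: electron (e⁻) + antineutrino (ν̄ₑ)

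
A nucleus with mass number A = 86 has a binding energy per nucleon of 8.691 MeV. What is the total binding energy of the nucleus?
B.E. = 8.691 × 86 = 747.4 MeV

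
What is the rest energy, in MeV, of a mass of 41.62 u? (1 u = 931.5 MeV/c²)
E = mc² = 38770 MeV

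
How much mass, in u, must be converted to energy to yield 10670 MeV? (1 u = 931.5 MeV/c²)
m = E/c² = 11.45 u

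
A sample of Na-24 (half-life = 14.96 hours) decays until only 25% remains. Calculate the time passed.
t = t½ × log₂(N₀/N) = 29.92 hours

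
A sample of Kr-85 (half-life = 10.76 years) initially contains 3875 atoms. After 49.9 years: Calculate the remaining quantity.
N = N₀(1/2)^(t/t½) = 155.7 atoms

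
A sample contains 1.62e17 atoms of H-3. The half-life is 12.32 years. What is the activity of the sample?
A = λN = 9.114e15 decays/year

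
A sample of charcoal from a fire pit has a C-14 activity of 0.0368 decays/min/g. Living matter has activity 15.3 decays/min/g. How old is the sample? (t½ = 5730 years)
Age = t½ × log₂(A₀/A) = 49850 years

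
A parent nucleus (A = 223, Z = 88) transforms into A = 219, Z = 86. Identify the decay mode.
ΔA = -4, ΔZ = -2 ⇒ alpha decay (α)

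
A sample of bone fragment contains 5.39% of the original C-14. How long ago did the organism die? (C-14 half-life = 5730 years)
Age = t½ × log₂(1/ratio) = 24140 years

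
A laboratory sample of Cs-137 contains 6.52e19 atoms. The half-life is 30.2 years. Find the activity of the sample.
A = λN = 1.496e18 decays/year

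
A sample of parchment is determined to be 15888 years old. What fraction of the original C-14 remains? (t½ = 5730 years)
N/N₀ = (1/2)^(t/t½) = 0.1463 = 14.6%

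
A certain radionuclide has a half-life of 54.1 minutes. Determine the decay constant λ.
λ = ln(2)/t½ = 0.01281 minute⁻¹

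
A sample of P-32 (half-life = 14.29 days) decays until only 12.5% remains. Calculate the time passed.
t = t½ × log₂(N₀/N) = 42.87 days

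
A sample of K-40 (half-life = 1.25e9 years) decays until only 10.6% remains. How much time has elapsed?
t = t½ × log₂(N₀/N) = 4.047e9 years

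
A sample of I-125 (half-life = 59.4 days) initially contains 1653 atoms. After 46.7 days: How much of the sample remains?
N = N₀(1/2)^(t/t½) = 958.5 atoms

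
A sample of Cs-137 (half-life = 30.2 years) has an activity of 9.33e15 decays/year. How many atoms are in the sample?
N = A/λ = 4.065e17 atoms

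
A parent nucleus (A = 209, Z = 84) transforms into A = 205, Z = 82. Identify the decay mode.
ΔA = -4, ΔZ = -2 ⇒ alpha decay (α)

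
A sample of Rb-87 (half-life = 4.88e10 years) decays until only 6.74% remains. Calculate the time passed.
t = t½ × log₂(N₀/N) = 1.899e11 years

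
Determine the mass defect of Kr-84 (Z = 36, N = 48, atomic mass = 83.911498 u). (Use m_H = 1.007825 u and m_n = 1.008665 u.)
Δm = Z·m_H + N·m_n − M = 0.7861 u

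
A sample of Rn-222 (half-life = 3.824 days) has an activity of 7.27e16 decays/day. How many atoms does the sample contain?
N = A/λ = 4.011e17 atoms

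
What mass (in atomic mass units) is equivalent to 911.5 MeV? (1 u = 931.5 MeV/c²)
m = E/c² = 0.9785 u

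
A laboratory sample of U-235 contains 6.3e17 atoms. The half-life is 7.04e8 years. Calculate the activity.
A = λN = 6.203e8 decays/year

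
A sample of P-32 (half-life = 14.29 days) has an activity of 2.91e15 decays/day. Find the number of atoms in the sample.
N = A/λ = 5.999e16 atoms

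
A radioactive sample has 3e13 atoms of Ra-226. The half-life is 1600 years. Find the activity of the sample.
A = λN = 1.3e10 decays/year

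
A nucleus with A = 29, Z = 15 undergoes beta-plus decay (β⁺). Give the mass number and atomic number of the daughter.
Daughter: A = 29, Z = 14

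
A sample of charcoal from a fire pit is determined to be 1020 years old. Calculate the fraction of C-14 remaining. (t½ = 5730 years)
N/N₀ = (1/2)^(t/t½) = 0.8839 = 88.4%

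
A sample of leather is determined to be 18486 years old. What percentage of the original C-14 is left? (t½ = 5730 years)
N/N₀ = (1/2)^(t/t½) = 0.1069 = 10.7%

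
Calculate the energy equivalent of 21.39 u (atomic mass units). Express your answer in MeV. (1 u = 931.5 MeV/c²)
E = mc² = 19920 MeV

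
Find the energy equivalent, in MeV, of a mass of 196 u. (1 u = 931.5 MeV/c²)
E = mc² = 1.826e5 MeV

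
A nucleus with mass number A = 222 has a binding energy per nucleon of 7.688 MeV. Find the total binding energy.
B.E. = 7.688 × 222 = 1707 MeV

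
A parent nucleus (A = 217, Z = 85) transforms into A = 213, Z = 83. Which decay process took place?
ΔA = -4, ΔZ = -2 ⇒ alpha decay (α)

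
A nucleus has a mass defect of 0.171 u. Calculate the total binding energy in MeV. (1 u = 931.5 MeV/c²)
B.E. = Δm × 931.5 = 159.3 MeV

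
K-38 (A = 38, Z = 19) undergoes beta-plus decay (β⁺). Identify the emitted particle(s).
β⁺: positron (e⁺) + neutrino (νₑ)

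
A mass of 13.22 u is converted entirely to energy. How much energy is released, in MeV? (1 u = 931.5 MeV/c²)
E = mc² = 12310 MeV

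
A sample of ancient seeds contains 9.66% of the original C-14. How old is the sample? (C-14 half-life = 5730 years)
Age = t½ × log₂(1/ratio) = 19320 years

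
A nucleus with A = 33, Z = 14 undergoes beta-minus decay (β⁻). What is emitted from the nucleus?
β⁻: electron (e⁻) + antineutrino (ν̄ₑ)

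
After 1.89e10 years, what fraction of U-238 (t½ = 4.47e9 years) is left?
N/N₀ = (1/2)^(t/t½) = 0.05336 = 5.34%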